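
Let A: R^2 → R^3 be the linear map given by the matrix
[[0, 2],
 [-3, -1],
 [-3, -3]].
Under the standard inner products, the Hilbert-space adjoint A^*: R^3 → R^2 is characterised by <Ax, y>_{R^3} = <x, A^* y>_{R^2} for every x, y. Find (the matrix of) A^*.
A^* = A^T =
[[0, -3, -3],
 [2, -1, -3]]

For real matrices with standard dot products, the defining identity <Ax, y> = <x, A^* y> gives (Ax)^T y = x^T (A^*) y, i.e. x^T A^T y = x^T (A^*) y. Since this holds for all x, y, we must have A^* = A^T. Therefore
A^* =
[[0, -3, -3],
 [2, -1, -3]].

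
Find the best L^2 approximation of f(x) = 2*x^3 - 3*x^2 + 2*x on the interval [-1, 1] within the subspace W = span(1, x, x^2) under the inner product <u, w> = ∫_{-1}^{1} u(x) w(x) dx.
g(x) = -3*x^2 + 16*x/5

The best approximation g ∈ W is the orthogonal projection of f onto W. Writing g = a_0 + a_1 x + a_2 x^2, the coefficients solve the normal equations G · a = b where
  G_{ij} = <φ_i, φ_j> and b_i = <f, φ_i>, with φ_0 = 1, φ_1 = x, φ_2 = x^2.
G =
  [2, 0, 2/3]
  [0, 2/3, 0]
  [2/3, 0, 2/5],
b = (-2, 32/15, -6/5).
Solving gives a_0 = 0, a_1 = 16/5, a_2 = -3, so
  g(x) = -3*x^2 + 16*x/5.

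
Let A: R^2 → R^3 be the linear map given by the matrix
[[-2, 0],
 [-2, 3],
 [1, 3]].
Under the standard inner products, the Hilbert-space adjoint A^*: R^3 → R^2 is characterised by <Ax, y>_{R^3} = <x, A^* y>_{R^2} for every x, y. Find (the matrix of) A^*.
A^* = A^T =
[[-2, -2, 1],
 [0, 3, 3]]

For real matrices with standard dot products, the defining identity <Ax, y> = <x, A^* y> gives (Ax)^T y = x^T (A^*) y, i.e. x^T A^T y = x^T (A^*) y. Since this holds for all x, y, we must have A^* = A^T. Therefore
A^* =
[[-2, -2, 1],
 [0, 3, 3]].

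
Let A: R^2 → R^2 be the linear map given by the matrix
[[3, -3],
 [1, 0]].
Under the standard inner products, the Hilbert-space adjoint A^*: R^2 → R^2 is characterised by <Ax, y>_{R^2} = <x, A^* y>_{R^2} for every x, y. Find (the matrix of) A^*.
A^* = A^T =
[[3, 1],
 [-3, 0]]

For real matrices with standard dot products, the defining identity <Ax, y> = <x, A^* y> gives (Ax)^T y = x^T (A^*) y, i.e. x^T A^T y = x^T (A^*) y. Since this holds for all x, y, we must have A^* = A^T. Therefore
A^* =
[[3, 1],
 [-3, 0]].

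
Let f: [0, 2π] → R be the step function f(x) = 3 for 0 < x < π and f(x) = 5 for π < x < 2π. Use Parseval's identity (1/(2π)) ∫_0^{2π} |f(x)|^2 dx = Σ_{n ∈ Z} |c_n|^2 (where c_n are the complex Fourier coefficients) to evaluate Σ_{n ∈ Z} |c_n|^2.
Σ |c_n|^2 = 17

Parseval equates the L^2 energy of f (normalised by 1/(2π)) with the ℓ^2 sum of its Fourier coefficients: (1/(2π)) ∫_0^{2π} |f|^2 = Σ |c_n|^2.
Compute the left side: (1/(2π)) [∫_0^π 3^2 dx + ∫_π^{2π} 5^2 dx] = (1/(2π)) · (9π + 25π) = (9 + 25)/2 = 17.
So Σ_{n ∈ Z} |c_n|^2 = 17.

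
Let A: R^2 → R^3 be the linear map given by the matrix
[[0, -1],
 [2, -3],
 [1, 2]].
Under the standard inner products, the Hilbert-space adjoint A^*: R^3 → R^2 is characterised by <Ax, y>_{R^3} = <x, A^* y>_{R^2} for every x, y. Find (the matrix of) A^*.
A^* = A^T =
[[0, 2, 1],
 [-1, -3, 2]]

For real matrices with standard dot products, the defining identity <Ax, y> = <x, A^* y> gives (Ax)^T y = x^T (A^*) y, i.e. x^T A^T y = x^T (A^*) y. Since this holds for all x, y, we must have A^* = A^T. Therefore
A^* =
[[0, 2, 1],
 [-1, -3, 2]].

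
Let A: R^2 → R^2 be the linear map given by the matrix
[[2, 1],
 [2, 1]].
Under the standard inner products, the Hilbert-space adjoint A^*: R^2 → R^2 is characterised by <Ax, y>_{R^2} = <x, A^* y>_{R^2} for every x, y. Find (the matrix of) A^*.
A^* = A^T =
[[2, 2],
 [1, 1]]

For real matrices with standard dot products, the defining identity <Ax, y> = <x, A^* y> gives (Ax)^T y = x^T (A^*) y, i.e. x^T A^T y = x^T (A^*) y. Since this holds for all x, y, we must have A^* = A^T. Therefore
A^* =
[[2, 2],
 [1, 1]].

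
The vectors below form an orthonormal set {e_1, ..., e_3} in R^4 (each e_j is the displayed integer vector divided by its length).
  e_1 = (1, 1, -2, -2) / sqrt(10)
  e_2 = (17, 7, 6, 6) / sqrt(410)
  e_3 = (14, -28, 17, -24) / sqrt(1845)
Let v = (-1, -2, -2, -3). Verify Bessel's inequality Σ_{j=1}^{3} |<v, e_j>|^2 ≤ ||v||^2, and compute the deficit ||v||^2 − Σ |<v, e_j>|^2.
Σ |<v, e_j>|^2 = 157/9; ||v||^2 = 18; deficit = 5/9

Write each e_j = u_j / sqrt(<u_j, u_j>) where u_j is the displayed integer vector. Then <v, e_j> = <v, u_j> / sqrt(<u_j, u_j>), so |<v, e_j>|^2 = <v, u_j>^2 / <u_j, u_j>.
Coefficients: <v, e_1> = 7/sqrt(10), <v, e_2> = -61/sqrt(410), <v, e_3> = 80/sqrt(1845).
Square and sum: Σ |<v, e_j>|^2 = 157/9.
Compute ||v||^2 = v·v = 18.
Deficit = 18 − 157/9 = 5/9 ≥ 0, confirming Bessel's inequality. (The deficit equals ||v − Σ <v,e_j> e_j||^2, the squared distance from v to span{e_j}.)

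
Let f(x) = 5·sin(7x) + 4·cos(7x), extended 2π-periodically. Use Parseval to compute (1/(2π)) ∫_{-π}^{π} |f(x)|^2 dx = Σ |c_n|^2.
Σ |c_n|^2 = 41/2

Expand |f|^2 and use orthogonality of {sin(nx), cos(mx)} on [-π, π]:
  ∫_{-π}^{π} sin(nx)^2 dx = π, ∫ cos(mx)^2 dx = π, and cross terms integrate to 0.
So ∫_{-π}^{π} f(x)^2 dx = 5^2 · π + 4^2 · π = (25 + 16)π.
Divide by 2π: (25 + 16)/2 = 41/2.
By Parseval, this equals Σ |c_n|^2.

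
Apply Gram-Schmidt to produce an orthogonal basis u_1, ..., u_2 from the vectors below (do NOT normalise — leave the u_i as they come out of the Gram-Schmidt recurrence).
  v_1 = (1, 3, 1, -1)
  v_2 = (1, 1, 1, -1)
Orthogonal basis:
  u_1 = (1, 3, 1, -1)
  u_2 = (1/2, -1/2, 1/2, -1/2)

Apply the Gram-Schmidt recurrence
  u_1 = v_1
  u_i = v_i − Σ_{j<i} ((v_i · u_j) / (u_j · u_j)) · u_j.

Step by step this gives:
  u_1 = (1, 3, 1, -1)
  u_2 = (1/2, -1/2, 1/2, -1/2)

Orthogonality check:
  u_2 · u_1 = 0 (should be 0)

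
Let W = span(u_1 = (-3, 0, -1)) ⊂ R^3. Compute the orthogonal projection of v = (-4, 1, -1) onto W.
proj_W(v) = (-39/10, 0, -13/10)

Set up U = [u_1 | ... | u_1] ∈ R^(3×1). The projector onto W = col(U) is P = U (U^T U)^(-1) U^T.
Compute U^T U =
  [10],
and U^T v = (13).
Solve U^T U · c = U^T v for the coefficients: c = (13/10). The projection is proj_W(v) = U c.
Check: (v - proj_W(v)) · u_1 = 0  (should be 0).
Result: proj_W(v) = (-39/10, 0, -13/10).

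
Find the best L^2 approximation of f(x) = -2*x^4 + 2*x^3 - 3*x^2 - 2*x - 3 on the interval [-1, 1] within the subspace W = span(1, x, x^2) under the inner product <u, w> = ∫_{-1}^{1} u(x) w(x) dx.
g(x) = -33*x^2/7 - 4*x/5 - 99/35

The best approximation g ∈ W is the orthogonal projection of f onto W. Writing g = a_0 + a_1 x + a_2 x^2, the coefficients solve the normal equations G · a = b where
  G_{ij} = <φ_i, φ_j> and b_i = <f, φ_i>, with φ_0 = 1, φ_1 = x, φ_2 = x^2.
G =
  [2, 0, 2/3]
  [0, 2/3, 0]
  [2/3, 0, 2/5],
b = (-44/5, -8/15, -132/35).
Solving gives a_0 = -99/35, a_1 = -4/5, a_2 = -33/7, so
  g(x) = -33*x^2/7 - 4*x/5 - 99/35.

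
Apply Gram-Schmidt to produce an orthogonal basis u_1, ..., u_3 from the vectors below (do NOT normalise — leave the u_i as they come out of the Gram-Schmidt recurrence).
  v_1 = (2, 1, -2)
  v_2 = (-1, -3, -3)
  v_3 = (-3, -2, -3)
Orthogonal basis:
  u_1 = (2, 1, -2)
  u_2 = (-11/9, -28/9, -25/9)
  u_3 = (-117/85, 104/85, -13/17)

Apply the Gram-Schmidt recurrence
  u_1 = v_1
  u_i = v_i − Σ_{j<i} ((v_i · u_j) / (u_j · u_j)) · u_j.

Step by step this gives:
  u_1 = (2, 1, -2)
  u_2 = (-11/9, -28/9, -25/9)
  u_3 = (-117/85, 104/85, -13/17)

Orthogonality check:
  u_2 · u_1 = 0 (should be 0)
  u_3 · u_1 = 0 (should be 0)
  u_3 · u_2 = 0 (should be 0)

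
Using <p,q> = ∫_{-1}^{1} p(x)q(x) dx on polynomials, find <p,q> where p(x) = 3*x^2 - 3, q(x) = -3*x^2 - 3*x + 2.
<p,q> = -28/5

Expand the product: p(x)·q(x) = -9*x^4 - 9*x^3 + 15*x^2 + 9*x - 6.
∫_{-1}^{1} of each monomial x^k gives [2/(k+1) if k even, 0 if k odd]. Integrating term-by-term (or equivalently evaluating the antiderivative F(x) = -9*x^5/5 - 9*x^4/4 + 5*x^3 + 9*x^2/2 - 6*x at the endpoints):
  F(1) − F(−1) = -11/20 − (101/20) = -28/5.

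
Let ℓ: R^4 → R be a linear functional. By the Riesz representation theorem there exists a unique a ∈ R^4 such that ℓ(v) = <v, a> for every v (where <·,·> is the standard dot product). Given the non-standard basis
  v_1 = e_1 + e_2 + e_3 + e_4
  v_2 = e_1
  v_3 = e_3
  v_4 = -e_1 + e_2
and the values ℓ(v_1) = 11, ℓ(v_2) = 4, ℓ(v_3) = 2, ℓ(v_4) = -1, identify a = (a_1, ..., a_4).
a = (4, 3, 2, 2)

Write a = (a_1, ..., a_4) in the standard basis. For each basis vector v_i, ℓ(v_i) = <v_i, a> is a linear equation in the a_j's. Collect the n equations into a matrix system V a = ℓ, where row i of V is v_i (expressed in the standard basis). Since V is invertible (lower-triangular with 1s on the diagonal, up to permutation), solve by back-substitution:
  V =
[[1, 1, 1, 1],
 [1, 0, 0, 0],
 [0, 0, 1, 0],
 [-1, 1, 0, 0]]
  V a = (11, 4, 2, -1)
Solving gives a = (4, 3, 2, 2).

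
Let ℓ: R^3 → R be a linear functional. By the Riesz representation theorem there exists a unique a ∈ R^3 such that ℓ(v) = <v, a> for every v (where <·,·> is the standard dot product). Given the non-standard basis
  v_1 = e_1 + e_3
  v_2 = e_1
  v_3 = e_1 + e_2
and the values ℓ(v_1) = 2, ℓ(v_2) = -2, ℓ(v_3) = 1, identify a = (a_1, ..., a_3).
a = (-2, 3, 4)

Write a = (a_1, ..., a_3) in the standard basis. For each basis vector v_i, ℓ(v_i) = <v_i, a> is a linear equation in the a_j's. Collect the n equations into a matrix system V a = ℓ, where row i of V is v_i (expressed in the standard basis). Since V is invertible (lower-triangular with 1s on the diagonal, up to permutation), solve by back-substitution:
  V =
[[1, 0, 1],
 [1, 0, 0],
 [1, 1, 0]]
  V a = (2, -2, 1)
Solving gives a = (-2, 3, 4).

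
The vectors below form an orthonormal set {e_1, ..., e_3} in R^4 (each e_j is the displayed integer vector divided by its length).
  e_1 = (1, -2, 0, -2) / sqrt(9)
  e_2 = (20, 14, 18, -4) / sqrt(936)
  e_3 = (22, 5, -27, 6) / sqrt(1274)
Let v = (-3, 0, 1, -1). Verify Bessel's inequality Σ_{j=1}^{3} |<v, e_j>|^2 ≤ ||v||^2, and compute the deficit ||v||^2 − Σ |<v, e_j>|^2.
Σ |<v, e_j>|^2 = 458/49; ||v||^2 = 11; deficit = 81/49

Write each e_j = u_j / sqrt(<u_j, u_j>) where u_j is the displayed integer vector. Then <v, e_j> = <v, u_j> / sqrt(<u_j, u_j>), so |<v, e_j>|^2 = <v, u_j>^2 / <u_j, u_j>.
Coefficients: <v, e_1> = -1/sqrt(9), <v, e_2> = -38/sqrt(936), <v, e_3> = -99/sqrt(1274).
Square and sum: Σ |<v, e_j>|^2 = 458/49.
Compute ||v||^2 = v·v = 11.
Deficit = 11 − 458/49 = 81/49 ≥ 0, confirming Bessel's inequality. (The deficit equals ||v − Σ <v,e_j> e_j||^2, the squared distance from v to span{e_j}.)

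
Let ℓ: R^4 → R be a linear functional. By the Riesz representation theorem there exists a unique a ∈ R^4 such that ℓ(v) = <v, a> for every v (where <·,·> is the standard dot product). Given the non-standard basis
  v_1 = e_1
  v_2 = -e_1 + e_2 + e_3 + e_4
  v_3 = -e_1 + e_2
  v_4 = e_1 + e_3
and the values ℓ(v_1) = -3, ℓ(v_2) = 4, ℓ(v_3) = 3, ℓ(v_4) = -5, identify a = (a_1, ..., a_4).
a = (-3, 0, -2, 3)

Write a = (a_1, ..., a_4) in the standard basis. For each basis vector v_i, ℓ(v_i) = <v_i, a> is a linear equation in the a_j's. Collect the n equations into a matrix system V a = ℓ, where row i of V is v_i (expressed in the standard basis). Since V is invertible (lower-triangular with 1s on the diagonal, up to permutation), solve by back-substitution:
  V =
[[1, 0, 0, 0],
 [-1, 1, 1, 1],
 [-1, 1, 0, 0],
 [1, 0, 1, 0]]
  V a = (-3, 4, 3, -5)
Solving gives a = (-3, 0, -2, 3).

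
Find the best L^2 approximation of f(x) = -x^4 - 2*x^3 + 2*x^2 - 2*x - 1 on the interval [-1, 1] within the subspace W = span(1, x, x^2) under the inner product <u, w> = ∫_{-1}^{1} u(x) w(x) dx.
g(x) = 8*x^2/7 - 16*x/5 - 32/35

The best approximation g ∈ W is the orthogonal projection of f onto W. Writing g = a_0 + a_1 x + a_2 x^2, the coefficients solve the normal equations G · a = b where
  G_{ij} = <φ_i, φ_j> and b_i = <f, φ_i>, with φ_0 = 1, φ_1 = x, φ_2 = x^2.
G =
  [2, 0, 2/3]
  [0, 2/3, 0]
  [2/3, 0, 2/5],
b = (-16/15, -32/15, -16/105).
Solving gives a_0 = -32/35, a_1 = -16/5, a_2 = 8/7, so
  g(x) = 8*x^2/7 - 16*x/5 - 32/35.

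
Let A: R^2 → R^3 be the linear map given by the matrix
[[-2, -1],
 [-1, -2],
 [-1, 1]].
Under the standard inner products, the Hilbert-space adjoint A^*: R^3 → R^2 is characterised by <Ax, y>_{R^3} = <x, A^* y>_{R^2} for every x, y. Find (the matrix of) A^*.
A^* = A^T =
[[-2, -1, -1],
 [-1, -2, 1]]

For real matrices with standard dot products, the defining identity <Ax, y> = <x, A^* y> gives (Ax)^T y = x^T (A^*) y, i.e. x^T A^T y = x^T (A^*) y. Since this holds for all x, y, we must have A^* = A^T. Therefore
A^* =
[[-2, -1, -1],
 [-1, -2, 1]].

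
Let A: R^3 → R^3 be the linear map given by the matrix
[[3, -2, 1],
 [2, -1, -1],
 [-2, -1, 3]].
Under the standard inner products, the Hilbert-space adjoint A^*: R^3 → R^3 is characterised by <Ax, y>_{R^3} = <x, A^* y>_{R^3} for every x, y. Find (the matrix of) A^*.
A^* = A^T =
[[3, 2, -2],
 [-2, -1, -1],
 [1, -1, 3]]

For real matrices with standard dot products, the defining identity <Ax, y> = <x, A^* y> gives (Ax)^T y = x^T (A^*) y, i.e. x^T A^T y = x^T (A^*) y. Since this holds for all x, y, we must have A^* = A^T. Therefore
A^* =
[[3, 2, -2],
 [-2, -1, -1],
 [1, -1, 3]].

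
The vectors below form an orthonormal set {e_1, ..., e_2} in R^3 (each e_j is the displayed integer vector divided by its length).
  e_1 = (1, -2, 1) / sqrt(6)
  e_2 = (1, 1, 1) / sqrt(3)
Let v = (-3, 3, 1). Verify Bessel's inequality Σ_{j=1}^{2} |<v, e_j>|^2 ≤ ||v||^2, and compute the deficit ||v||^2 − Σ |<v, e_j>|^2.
Σ |<v, e_j>|^2 = 11; ||v||^2 = 19; deficit = 8

Write each e_j = u_j / sqrt(<u_j, u_j>) where u_j is the displayed integer vector. Then <v, e_j> = <v, u_j> / sqrt(<u_j, u_j>), so |<v, e_j>|^2 = <v, u_j>^2 / <u_j, u_j>.
Coefficients: <v, e_1> = -8/sqrt(6), <v, e_2> = 1/sqrt(3).
Square and sum: Σ |<v, e_j>|^2 = 11.
Compute ||v||^2 = v·v = 19.
Deficit = 19 − 11 = 8 ≥ 0, confirming Bessel's inequality. (The deficit equals ||v − Σ <v,e_j> e_j||^2, the squared distance from v to span{e_j}.)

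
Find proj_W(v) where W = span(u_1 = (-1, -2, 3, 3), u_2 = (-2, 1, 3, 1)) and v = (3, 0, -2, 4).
proj_W(v) = (299/201, -502/201, -79/67, 203/201)

Set up U = [u_1 | ... | u_2] ∈ R^(4×2). The projector onto W = col(U) is P = U (U^T U)^(-1) U^T.
Compute U^T U =
  [23, 12]
  [12, 15],
and U^T v = (3, -8).
Solve U^T U · c = U^T v for the coefficients: c = (47/67, -220/201). The projection is proj_W(v) = U c.
Check: (v - proj_W(v)) · u_1 = 0  (should be 0).
Check: (v - proj_W(v)) · u_2 = 0  (should be 0).
Result: proj_W(v) = (299/201, -502/201, -79/67, 203/201).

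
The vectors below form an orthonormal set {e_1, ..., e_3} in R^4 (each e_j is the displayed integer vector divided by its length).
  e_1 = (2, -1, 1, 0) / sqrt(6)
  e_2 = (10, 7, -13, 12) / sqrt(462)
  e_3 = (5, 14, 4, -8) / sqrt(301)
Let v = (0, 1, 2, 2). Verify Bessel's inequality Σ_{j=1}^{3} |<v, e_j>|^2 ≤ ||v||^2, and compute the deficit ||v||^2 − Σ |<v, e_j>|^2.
Σ |<v, e_j>|^2 = 161/473; ||v||^2 = 9; deficit = 4096/473

Write each e_j = u_j / sqrt(<u_j, u_j>) where u_j is the displayed integer vector. Then <v, e_j> = <v, u_j> / sqrt(<u_j, u_j>), so |<v, e_j>|^2 = <v, u_j>^2 / <u_j, u_j>.
Coefficients: <v, e_1> = 1/sqrt(6), <v, e_2> = 5/sqrt(462), <v, e_3> = 6/sqrt(301).
Square and sum: Σ |<v, e_j>|^2 = 161/473.
Compute ||v||^2 = v·v = 9.
Deficit = 9 − 161/473 = 4096/473 ≥ 0, confirming Bessel's inequality. (The deficit equals ||v − Σ <v,e_j> e_j||^2, the squared distance from v to span{e_j}.)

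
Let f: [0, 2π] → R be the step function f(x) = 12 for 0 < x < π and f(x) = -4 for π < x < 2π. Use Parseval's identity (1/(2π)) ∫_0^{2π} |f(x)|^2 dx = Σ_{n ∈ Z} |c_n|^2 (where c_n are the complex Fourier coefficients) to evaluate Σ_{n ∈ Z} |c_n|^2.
Σ |c_n|^2 = 80

Parseval equates the L^2 energy of f (normalised by 1/(2π)) with the ℓ^2 sum of its Fourier coefficients: (1/(2π)) ∫_0^{2π} |f|^2 = Σ |c_n|^2.
Compute the left side: (1/(2π)) [∫_0^π 12^2 dx + ∫_π^{2π} (-4)^2 dx] = (1/(2π)) · (144π + 16π) = (144 + 16)/2 = 80.
So Σ_{n ∈ Z} |c_n|^2 = 80.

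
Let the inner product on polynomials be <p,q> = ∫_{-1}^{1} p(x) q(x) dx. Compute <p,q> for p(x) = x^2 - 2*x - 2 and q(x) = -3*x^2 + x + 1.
<p,q> = -28/15

Expand the product: p(x)·q(x) = -3*x^4 + 7*x^3 + 5*x^2 - 4*x - 2.
∫_{-1}^{1} of each monomial x^k gives [2/(k+1) if k even, 0 if k odd]. Integrating term-by-term (or equivalently evaluating the antiderivative F(x) = -3*x^5/5 + 7*x^4/4 + 5*x^3/3 - 2*x^2 - 2*x at the endpoints):
  F(1) − F(−1) = -71/60 − (41/60) = -28/15.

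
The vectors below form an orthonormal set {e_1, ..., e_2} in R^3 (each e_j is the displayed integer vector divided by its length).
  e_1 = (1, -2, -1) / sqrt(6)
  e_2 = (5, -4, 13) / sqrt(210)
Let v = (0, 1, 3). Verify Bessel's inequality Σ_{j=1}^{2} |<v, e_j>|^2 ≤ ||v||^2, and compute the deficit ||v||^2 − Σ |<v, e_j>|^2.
Σ |<v, e_j>|^2 = 10; ||v||^2 = 10; deficit = 0

Write each e_j = u_j / sqrt(<u_j, u_j>) where u_j is the displayed integer vector. Then <v, e_j> = <v, u_j> / sqrt(<u_j, u_j>), so |<v, e_j>|^2 = <v, u_j>^2 / <u_j, u_j>.
Coefficients: <v, e_1> = -5/sqrt(6), <v, e_2> = 35/sqrt(210).
Square and sum: Σ |<v, e_j>|^2 = 10.
Compute ||v||^2 = v·v = 10.
Deficit = 10 − 10 = 0 ≥ 0, confirming Bessel's inequality. (The deficit equals ||v − Σ <v,e_j> e_j||^2, the squared distance from v to span{e_j}.)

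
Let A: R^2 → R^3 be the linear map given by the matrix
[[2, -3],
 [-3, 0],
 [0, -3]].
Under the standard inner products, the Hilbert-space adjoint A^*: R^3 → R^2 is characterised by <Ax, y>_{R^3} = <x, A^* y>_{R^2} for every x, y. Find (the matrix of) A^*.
A^* = A^T =
[[2, -3, 0],
 [-3, 0, -3]]

For real matrices with standard dot products, the defining identity <Ax, y> = <x, A^* y> gives (Ax)^T y = x^T (A^*) y, i.e. x^T A^T y = x^T (A^*) y. Since this holds for all x, y, we must have A^* = A^T. Therefore
A^* =
[[2, -3, 0],
 [-3, 0, -3]].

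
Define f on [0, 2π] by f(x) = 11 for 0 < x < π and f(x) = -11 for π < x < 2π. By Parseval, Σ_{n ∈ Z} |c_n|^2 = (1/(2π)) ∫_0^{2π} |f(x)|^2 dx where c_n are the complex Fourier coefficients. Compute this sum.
Σ |c_n|^2 = 121

Parseval equates the L^2 energy of f (normalised by 1/(2π)) with the ℓ^2 sum of its Fourier coefficients: (1/(2π)) ∫_0^{2π} |f|^2 = Σ |c_n|^2.
Compute the left side: (1/(2π)) [∫_0^π 11^2 dx + ∫_π^{2π} (-11)^2 dx] = (1/(2π)) · (121π + 121π) = (121 + 121)/2 = 121.
So Σ_{n ∈ Z} |c_n|^2 = 121.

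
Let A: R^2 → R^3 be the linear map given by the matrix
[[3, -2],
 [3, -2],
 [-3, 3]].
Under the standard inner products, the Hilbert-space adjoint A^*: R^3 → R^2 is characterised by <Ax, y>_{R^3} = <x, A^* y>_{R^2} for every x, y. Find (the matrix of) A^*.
A^* = A^T =
[[3, 3, -3],
 [-2, -2, 3]]

For real matrices with standard dot products, the defining identity <Ax, y> = <x, A^* y> gives (Ax)^T y = x^T (A^*) y, i.e. x^T A^T y = x^T (A^*) y. Since this holds for all x, y, we must have A^* = A^T. Therefore
A^* =
[[3, 3, -3],
 [-2, -2, 3]].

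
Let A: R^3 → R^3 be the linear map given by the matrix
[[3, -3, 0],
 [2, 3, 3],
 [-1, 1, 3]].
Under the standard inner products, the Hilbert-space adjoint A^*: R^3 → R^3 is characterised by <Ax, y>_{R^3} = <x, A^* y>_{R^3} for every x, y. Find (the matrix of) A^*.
A^* = A^T =
[[3, 2, -1],
 [-3, 3, 1],
 [0, 3, 3]]

For real matrices with standard dot products, the defining identity <Ax, y> = <x, A^* y> gives (Ax)^T y = x^T (A^*) y, i.e. x^T A^T y = x^T (A^*) y. Since this holds for all x, y, we must have A^* = A^T. Therefore
A^* =
[[3, 2, -1],
 [-3, 3, 1],
 [0, 3, 3]].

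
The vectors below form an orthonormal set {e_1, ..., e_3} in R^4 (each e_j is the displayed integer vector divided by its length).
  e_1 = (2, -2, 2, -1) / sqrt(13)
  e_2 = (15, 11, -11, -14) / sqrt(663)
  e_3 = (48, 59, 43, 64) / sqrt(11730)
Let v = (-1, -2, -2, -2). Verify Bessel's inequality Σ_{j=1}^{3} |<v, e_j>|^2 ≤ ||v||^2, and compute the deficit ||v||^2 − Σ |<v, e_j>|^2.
Σ |<v, e_j>|^2 = 289/23; ||v||^2 = 13; deficit = 10/23

Write each e_j = u_j / sqrt(<u_j, u_j>) where u_j is the displayed integer vector. Then <v, e_j> = <v, u_j> / sqrt(<u_j, u_j>), so |<v, e_j>|^2 = <v, u_j>^2 / <u_j, u_j>.
Coefficients: <v, e_1> = 0/sqrt(13), <v, e_2> = 13/sqrt(663), <v, e_3> = -380/sqrt(11730).
Square and sum: Σ |<v, e_j>|^2 = 289/23.
Compute ||v||^2 = v·v = 13.
Deficit = 13 − 289/23 = 10/23 ≥ 0, confirming Bessel's inequality. (The deficit equals ||v − Σ <v,e_j> e_j||^2, the squared distance from v to span{e_j}.)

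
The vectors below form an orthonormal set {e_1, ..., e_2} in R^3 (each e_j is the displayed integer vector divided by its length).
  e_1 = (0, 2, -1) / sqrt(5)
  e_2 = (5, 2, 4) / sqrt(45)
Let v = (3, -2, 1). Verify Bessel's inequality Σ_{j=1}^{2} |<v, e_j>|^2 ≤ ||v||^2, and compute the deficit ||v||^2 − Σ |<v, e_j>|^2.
Σ |<v, e_j>|^2 = 10; ||v||^2 = 14; deficit = 4

Write each e_j = u_j / sqrt(<u_j, u_j>) where u_j is the displayed integer vector. Then <v, e_j> = <v, u_j> / sqrt(<u_j, u_j>), so |<v, e_j>|^2 = <v, u_j>^2 / <u_j, u_j>.
Coefficients: <v, e_1> = -5/sqrt(5), <v, e_2> = 15/sqrt(45).
Square and sum: Σ |<v, e_j>|^2 = 10.
Compute ||v||^2 = v·v = 14.
Deficit = 14 − 10 = 4 ≥ 0, confirming Bessel's inequality. (The deficit equals ||v − Σ <v,e_j> e_j||^2, the squared distance from v to span{e_j}.)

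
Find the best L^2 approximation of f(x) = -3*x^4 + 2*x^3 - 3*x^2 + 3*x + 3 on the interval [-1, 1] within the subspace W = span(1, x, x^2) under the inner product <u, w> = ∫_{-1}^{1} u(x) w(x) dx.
g(x) = -39*x^2/7 + 21*x/5 + 114/35

The best approximation g ∈ W is the orthogonal projection of f onto W. Writing g = a_0 + a_1 x + a_2 x^2, the coefficients solve the normal equations G · a = b where
  G_{ij} = <φ_i, φ_j> and b_i = <f, φ_i>, with φ_0 = 1, φ_1 = x, φ_2 = x^2.
G =
  [2, 0, 2/3]
  [0, 2/3, 0]
  [2/3, 0, 2/5],
b = (14/5, 14/5, -2/35).
Solving gives a_0 = 114/35, a_1 = 21/5, a_2 = -39/7, so
  g(x) = -39*x^2/7 + 21*x/5 + 114/35.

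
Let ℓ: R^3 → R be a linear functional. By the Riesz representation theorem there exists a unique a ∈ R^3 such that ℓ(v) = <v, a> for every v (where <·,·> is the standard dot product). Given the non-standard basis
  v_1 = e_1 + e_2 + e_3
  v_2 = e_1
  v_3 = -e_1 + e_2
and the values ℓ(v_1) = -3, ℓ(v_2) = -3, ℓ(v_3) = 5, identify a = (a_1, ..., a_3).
a = (-3, 2, -2)

Write a = (a_1, ..., a_3) in the standard basis. For each basis vector v_i, ℓ(v_i) = <v_i, a> is a linear equation in the a_j's. Collect the n equations into a matrix system V a = ℓ, where row i of V is v_i (expressed in the standard basis). Since V is invertible (lower-triangular with 1s on the diagonal, up to permutation), solve by back-substitution:
  V =
[[1, 1, 1],
 [1, 0, 0],
 [-1, 1, 0]]
  V a = (-3, -3, 5)
Solving gives a = (-3, 2, -2).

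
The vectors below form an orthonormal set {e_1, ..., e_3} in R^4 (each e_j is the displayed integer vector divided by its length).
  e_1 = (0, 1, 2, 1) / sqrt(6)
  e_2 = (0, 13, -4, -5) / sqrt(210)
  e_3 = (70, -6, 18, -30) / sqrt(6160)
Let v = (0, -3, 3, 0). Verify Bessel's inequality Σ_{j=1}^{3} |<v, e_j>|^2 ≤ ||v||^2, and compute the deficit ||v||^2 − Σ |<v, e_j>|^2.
Σ |<v, e_j>|^2 = 162/11; ||v||^2 = 18; deficit = 36/11

Write each e_j = u_j / sqrt(<u_j, u_j>) where u_j is the displayed integer vector. Then <v, e_j> = <v, u_j> / sqrt(<u_j, u_j>), so |<v, e_j>|^2 = <v, u_j>^2 / <u_j, u_j>.
Coefficients: <v, e_1> = 3/sqrt(6), <v, e_2> = -51/sqrt(210), <v, e_3> = 72/sqrt(6160).
Square and sum: Σ |<v, e_j>|^2 = 162/11.
Compute ||v||^2 = v·v = 18.
Deficit = 18 − 162/11 = 36/11 ≥ 0, confirming Bessel's inequality. (The deficit equals ||v − Σ <v,e_j> e_j||^2, the squared distance from v to span{e_j}.)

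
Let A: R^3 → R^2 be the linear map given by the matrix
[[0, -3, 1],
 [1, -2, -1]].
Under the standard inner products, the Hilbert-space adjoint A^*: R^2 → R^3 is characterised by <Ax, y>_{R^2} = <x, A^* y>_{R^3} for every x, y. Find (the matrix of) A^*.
A^* = A^T =
[[0, 1],
 [-3, -2],
 [1, -1]]

For real matrices with standard dot products, the defining identity <Ax, y> = <x, A^* y> gives (Ax)^T y = x^T (A^*) y, i.e. x^T A^T y = x^T (A^*) y. Since this holds for all x, y, we must have A^* = A^T. Therefore
A^* =
[[0, 1],
 [-3, -2],
 [1, -1]].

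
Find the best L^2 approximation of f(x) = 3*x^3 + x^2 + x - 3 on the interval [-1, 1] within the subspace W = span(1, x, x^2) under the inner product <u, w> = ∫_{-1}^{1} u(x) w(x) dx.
g(x) = x^2 + 14*x/5 - 3

The best approximation g ∈ W is the orthogonal projection of f onto W. Writing g = a_0 + a_1 x + a_2 x^2, the coefficients solve the normal equations G · a = b where
  G_{ij} = <φ_i, φ_j> and b_i = <f, φ_i>, with φ_0 = 1, φ_1 = x, φ_2 = x^2.
G =
  [2, 0, 2/3]
  [0, 2/3, 0]
  [2/3, 0, 2/5],
b = (-16/3, 28/15, -8/5).
Solving gives a_0 = -3, a_1 = 14/5, a_2 = 1, so
  g(x) = x^2 + 14*x/5 - 3.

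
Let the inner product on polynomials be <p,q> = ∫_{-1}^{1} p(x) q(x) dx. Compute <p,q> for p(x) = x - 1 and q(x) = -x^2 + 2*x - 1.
<p,q> = 4

Expand the product: p(x)·q(x) = -x^3 + 3*x^2 - 3*x + 1.
∫_{-1}^{1} of each monomial x^k gives [2/(k+1) if k even, 0 if k odd]. Integrating term-by-term (or equivalently evaluating the antiderivative F(x) = -x^4/4 + x^3 - 3*x^2/2 + x at the endpoints):
  F(1) − F(−1) = 1/4 − (-15/4) = 4.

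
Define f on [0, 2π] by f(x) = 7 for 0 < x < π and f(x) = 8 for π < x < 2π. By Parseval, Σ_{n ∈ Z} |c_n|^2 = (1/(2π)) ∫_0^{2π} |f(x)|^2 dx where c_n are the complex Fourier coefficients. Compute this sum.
Σ |c_n|^2 = 113/2

Parseval equates the L^2 energy of f (normalised by 1/(2π)) with the ℓ^2 sum of its Fourier coefficients: (1/(2π)) ∫_0^{2π} |f|^2 = Σ |c_n|^2.
Compute the left side: (1/(2π)) [∫_0^π 7^2 dx + ∫_π^{2π} 8^2 dx] = (1/(2π)) · (49π + 64π) = (49 + 64)/2 = 113/2.
So Σ_{n ∈ Z} |c_n|^2 = 113/2.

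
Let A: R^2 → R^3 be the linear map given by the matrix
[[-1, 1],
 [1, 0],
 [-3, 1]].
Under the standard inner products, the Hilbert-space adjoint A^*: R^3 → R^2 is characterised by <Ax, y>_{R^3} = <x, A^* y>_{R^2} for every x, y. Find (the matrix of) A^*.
A^* = A^T =
[[-1, 1, -3],
 [1, 0, 1]]

For real matrices with standard dot products, the defining identity <Ax, y> = <x, A^* y> gives (Ax)^T y = x^T (A^*) y, i.e. x^T A^T y = x^T (A^*) y. Since this holds for all x, y, we must have A^* = A^T. Therefore
A^* =
[[-1, 1, -3],
 [1, 0, 1]].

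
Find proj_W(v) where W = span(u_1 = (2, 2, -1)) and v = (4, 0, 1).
proj_W(v) = (14/9, 14/9, -7/9)

Set up U = [u_1 | ... | u_1] ∈ R^(3×1). The projector onto W = col(U) is P = U (U^T U)^(-1) U^T.
Compute U^T U =
  [9],
and U^T v = (7).
Solve U^T U · c = U^T v for the coefficients: c = (7/9). The projection is proj_W(v) = U c.
Check: (v - proj_W(v)) · u_1 = 0  (should be 0).
Result: proj_W(v) = (14/9, 14/9, -7/9).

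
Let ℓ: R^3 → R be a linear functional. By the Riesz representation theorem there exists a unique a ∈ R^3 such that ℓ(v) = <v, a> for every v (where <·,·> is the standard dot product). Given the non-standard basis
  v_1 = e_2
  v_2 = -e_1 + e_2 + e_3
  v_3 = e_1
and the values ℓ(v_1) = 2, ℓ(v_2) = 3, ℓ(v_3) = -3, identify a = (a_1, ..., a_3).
a = (-3, 2, -2)

Write a = (a_1, ..., a_3) in the standard basis. For each basis vector v_i, ℓ(v_i) = <v_i, a> is a linear equation in the a_j's. Collect the n equations into a matrix system V a = ℓ, where row i of V is v_i (expressed in the standard basis). Since V is invertible (lower-triangular with 1s on the diagonal, up to permutation), solve by back-substitution:
  V =
[[0, 1, 0],
 [-1, 1, 1],
 [1, 0, 0]]
  V a = (2, 3, -3)
Solving gives a = (-3, 2, -2).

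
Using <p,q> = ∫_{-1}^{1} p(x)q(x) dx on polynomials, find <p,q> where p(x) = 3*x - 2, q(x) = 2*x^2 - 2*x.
<p,q> = -20/3

Expand the product: p(x)·q(x) = 6*x^3 - 10*x^2 + 4*x.
∫_{-1}^{1} of each monomial x^k gives [2/(k+1) if k even, 0 if k odd]. Integrating term-by-term (or equivalently evaluating the antiderivative F(x) = 3*x^4/2 - 10*x^3/3 + 2*x^2 at the endpoints):
  F(1) − F(−1) = 1/6 − (41/6) = -20/3.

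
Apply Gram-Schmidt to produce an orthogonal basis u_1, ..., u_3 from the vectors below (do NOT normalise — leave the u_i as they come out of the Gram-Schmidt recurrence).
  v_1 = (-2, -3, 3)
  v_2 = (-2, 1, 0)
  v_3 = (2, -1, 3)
Orthogonal basis:
  u_1 = (-2, -3, 3)
  u_2 = (-21/11, 25/22, -3/22)
  u_3 = (72/109, 144/109, 192/109)

Apply the Gram-Schmidt recurrence
  u_1 = v_1
  u_i = v_i − Σ_{j<i} ((v_i · u_j) / (u_j · u_j)) · u_j.

Step by step this gives:
  u_1 = (-2, -3, 3)
  u_2 = (-21/11, 25/22, -3/22)
  u_3 = (72/109, 144/109, 192/109)

Orthogonality check:
  u_2 · u_1 = 0 (should be 0)
  u_3 · u_1 = 0 (should be 0)
  u_3 · u_2 = 0 (should be 0)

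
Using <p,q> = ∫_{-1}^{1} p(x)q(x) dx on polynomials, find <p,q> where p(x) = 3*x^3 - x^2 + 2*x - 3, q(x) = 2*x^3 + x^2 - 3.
<p,q> = 732/35

Expand the product: p(x)·q(x) = 6*x^6 + x^5 + 3*x^4 - 13*x^3 - 6*x + 9.
∫_{-1}^{1} of each monomial x^k gives [2/(k+1) if k even, 0 if k odd]. Integrating term-by-term (or equivalently evaluating the antiderivative F(x) = 6*x^7/7 + x^6/6 + 3*x^5/5 - 13*x^4/4 - 3*x^2 + 9*x at the endpoints):
  F(1) − F(−1) = 1837/420 − (-6947/420) = 732/35.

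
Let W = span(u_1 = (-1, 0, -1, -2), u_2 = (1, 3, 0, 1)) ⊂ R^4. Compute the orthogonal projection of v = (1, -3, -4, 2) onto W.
proj_W(v) = (-10/57, -39/19, 29/57, 1/3)

Set up U = [u_1 | ... | u_2] ∈ R^(4×2). The projector onto W = col(U) is P = U (U^T U)^(-1) U^T.
Compute U^T U =
  [6, -3]
  [-3, 11],
and U^T v = (-1, -6).
Solve U^T U · c = U^T v for the coefficients: c = (-29/57, -13/19). The projection is proj_W(v) = U c.
Check: (v - proj_W(v)) · u_1 = 0  (should be 0).
Check: (v - proj_W(v)) · u_2 = 0  (should be 0).
Result: proj_W(v) = (-10/57, -39/19, 29/57, 1/3).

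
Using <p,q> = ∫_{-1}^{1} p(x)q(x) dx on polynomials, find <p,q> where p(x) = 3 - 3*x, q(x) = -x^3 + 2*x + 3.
<p,q> = 76/5

Expand the product: p(x)·q(x) = 3*x^4 - 3*x^3 - 6*x^2 - 3*x + 9.
∫_{-1}^{1} of each monomial x^k gives [2/(k+1) if k even, 0 if k odd]. Integrating term-by-term (or equivalently evaluating the antiderivative F(x) = 3*x^5/5 - 3*x^4/4 - 2*x^3 - 3*x^2/2 + 9*x at the endpoints):
  F(1) − F(−1) = 107/20 − (-197/20) = 76/5.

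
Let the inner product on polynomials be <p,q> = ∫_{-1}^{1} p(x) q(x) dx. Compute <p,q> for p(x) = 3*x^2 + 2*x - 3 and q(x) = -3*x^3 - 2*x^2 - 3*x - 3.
<p,q> = 36/5

Expand the product: p(x)·q(x) = -9*x^5 - 12*x^4 - 4*x^3 - 9*x^2 + 3*x + 9.
∫_{-1}^{1} of each monomial x^k gives [2/(k+1) if k even, 0 if k odd]. Integrating term-by-term (or equivalently evaluating the antiderivative F(x) = -3*x^6/2 - 12*x^5/5 - x^4 - 3*x^3 + 3*x^2/2 + 9*x at the endpoints):
  F(1) − F(−1) = 13/5 − (-23/5) = 36/5.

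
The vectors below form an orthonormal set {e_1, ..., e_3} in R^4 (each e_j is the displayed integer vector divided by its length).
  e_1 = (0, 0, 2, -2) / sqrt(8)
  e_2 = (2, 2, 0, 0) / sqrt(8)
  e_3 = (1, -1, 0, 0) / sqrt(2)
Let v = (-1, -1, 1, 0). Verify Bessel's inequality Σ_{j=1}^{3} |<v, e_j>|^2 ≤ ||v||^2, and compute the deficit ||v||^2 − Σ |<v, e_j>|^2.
Σ |<v, e_j>|^2 = 5/2; ||v||^2 = 3; deficit = 1/2

Write each e_j = u_j / sqrt(<u_j, u_j>) where u_j is the displayed integer vector. Then <v, e_j> = <v, u_j> / sqrt(<u_j, u_j>), so |<v, e_j>|^2 = <v, u_j>^2 / <u_j, u_j>.
Coefficients: <v, e_1> = 2/sqrt(8), <v, e_2> = -4/sqrt(8), <v, e_3> = 0/sqrt(2).
Square and sum: Σ |<v, e_j>|^2 = 5/2.
Compute ||v||^2 = v·v = 3.
Deficit = 3 − 5/2 = 1/2 ≥ 0, confirming Bessel's inequality. (The deficit equals ||v − Σ <v,e_j> e_j||^2, the squared distance from v to span{e_j}.)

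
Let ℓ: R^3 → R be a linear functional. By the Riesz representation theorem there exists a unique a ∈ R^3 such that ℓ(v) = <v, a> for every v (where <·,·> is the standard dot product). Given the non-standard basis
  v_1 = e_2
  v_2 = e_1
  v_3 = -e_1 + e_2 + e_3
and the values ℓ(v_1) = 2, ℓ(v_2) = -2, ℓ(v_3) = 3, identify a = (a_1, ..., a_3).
a = (-2, 2, -1)

Write a = (a_1, ..., a_3) in the standard basis. For each basis vector v_i, ℓ(v_i) = <v_i, a> is a linear equation in the a_j's. Collect the n equations into a matrix system V a = ℓ, where row i of V is v_i (expressed in the standard basis). Since V is invertible (lower-triangular with 1s on the diagonal, up to permutation), solve by back-substitution:
  V =
[[0, 1, 0],
 [1, 0, 0],
 [-1, 1, 1]]
  V a = (2, -2, 3)
Solving gives a = (-2, 2, -1).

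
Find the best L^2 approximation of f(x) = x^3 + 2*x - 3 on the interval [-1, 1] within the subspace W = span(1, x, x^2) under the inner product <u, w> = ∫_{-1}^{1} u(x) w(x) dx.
g(x) = 13*x/5 - 3

The best approximation g ∈ W is the orthogonal projection of f onto W. Writing g = a_0 + a_1 x + a_2 x^2, the coefficients solve the normal equations G · a = b where
  G_{ij} = <φ_i, φ_j> and b_i = <f, φ_i>, with φ_0 = 1, φ_1 = x, φ_2 = x^2.
G =
  [2, 0, 2/3]
  [0, 2/3, 0]
  [2/3, 0, 2/5],
b = (-6, 26/15, -2).
Solving gives a_0 = -3, a_1 = 13/5, a_2 = 0, so
  g(x) = 13*x/5 - 3.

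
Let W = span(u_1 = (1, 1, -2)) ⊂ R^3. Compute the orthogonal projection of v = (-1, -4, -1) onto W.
proj_W(v) = (-1/2, -1/2, 1)

Set up U = [u_1 | ... | u_1] ∈ R^(3×1). The projector onto W = col(U) is P = U (U^T U)^(-1) U^T.
Compute U^T U =
  [6],
and U^T v = (-3).
Solve U^T U · c = U^T v for the coefficients: c = (-1/2). The projection is proj_W(v) = U c.
Check: (v - proj_W(v)) · u_1 = 0  (should be 0).
Result: proj_W(v) = (-1/2, -1/2, 1).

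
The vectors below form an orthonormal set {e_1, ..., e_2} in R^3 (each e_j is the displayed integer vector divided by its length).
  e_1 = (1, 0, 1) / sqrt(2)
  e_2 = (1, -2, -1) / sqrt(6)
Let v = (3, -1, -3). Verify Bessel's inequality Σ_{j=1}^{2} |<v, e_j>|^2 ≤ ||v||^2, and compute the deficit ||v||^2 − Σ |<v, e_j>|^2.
Σ |<v, e_j>|^2 = 32/3; ||v||^2 = 19; deficit = 25/3

Write each e_j = u_j / sqrt(<u_j, u_j>) where u_j is the displayed integer vector. Then <v, e_j> = <v, u_j> / sqrt(<u_j, u_j>), so |<v, e_j>|^2 = <v, u_j>^2 / <u_j, u_j>.
Coefficients: <v, e_1> = 0/sqrt(2), <v, e_2> = 8/sqrt(6).
Square and sum: Σ |<v, e_j>|^2 = 32/3.
Compute ||v||^2 = v·v = 19.
Deficit = 19 − 32/3 = 25/3 ≥ 0, confirming Bessel's inequality. (The deficit equals ||v − Σ <v,e_j> e_j||^2, the squared distance from v to span{e_j}.)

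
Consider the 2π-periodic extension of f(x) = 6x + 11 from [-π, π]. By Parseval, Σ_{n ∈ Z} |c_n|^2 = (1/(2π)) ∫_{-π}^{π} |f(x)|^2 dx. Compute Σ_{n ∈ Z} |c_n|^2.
Σ |c_n|^2 = 12π^2 + 121

Expand and integrate term by term over [-π, π]:
  ∫ (6x)^2 dx = 36·(2π^3/3); ∫ 2·6·(11)·x dx = 0 (odd integrand); ∫ 11^2 dx = 121·2π.
So (1/(2π)) ∫_{-π}^{π} (6x + 11)^2 dx = 36π^2/3 + 121 = 12π^2 + 121.
Parseval ⇒ Σ |c_n|^2 = 12π^2 + 121.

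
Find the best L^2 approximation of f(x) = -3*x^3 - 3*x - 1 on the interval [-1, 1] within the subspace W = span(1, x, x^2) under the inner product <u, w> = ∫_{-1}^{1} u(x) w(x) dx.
g(x) = -24*x/5 - 1

The best approximation g ∈ W is the orthogonal projection of f onto W. Writing g = a_0 + a_1 x + a_2 x^2, the coefficients solve the normal equations G · a = b where
  G_{ij} = <φ_i, φ_j> and b_i = <f, φ_i>, with φ_0 = 1, φ_1 = x, φ_2 = x^2.
G =
  [2, 0, 2/3]
  [0, 2/3, 0]
  [2/3, 0, 2/5],
b = (-2, -16/5, -2/3).
Solving gives a_0 = -1, a_1 = -24/5, a_2 = 0, so
  g(x) = -24*x/5 - 1.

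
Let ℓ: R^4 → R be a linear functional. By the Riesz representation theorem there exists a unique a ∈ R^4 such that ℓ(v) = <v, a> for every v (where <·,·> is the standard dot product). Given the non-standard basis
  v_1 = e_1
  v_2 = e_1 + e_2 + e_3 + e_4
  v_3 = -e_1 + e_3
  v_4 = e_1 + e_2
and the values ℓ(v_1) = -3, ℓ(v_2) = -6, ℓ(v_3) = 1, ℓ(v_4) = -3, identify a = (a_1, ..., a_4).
a = (-3, 0, -2, -1)

Write a = (a_1, ..., a_4) in the standard basis. For each basis vector v_i, ℓ(v_i) = <v_i, a> is a linear equation in the a_j's. Collect the n equations into a matrix system V a = ℓ, where row i of V is v_i (expressed in the standard basis). Since V is invertible (lower-triangular with 1s on the diagonal, up to permutation), solve by back-substitution:
  V =
[[1, 0, 0, 0],
 [1, 1, 1, 1],
 [-1, 0, 1, 0],
 [1, 1, 0, 0]]
  V a = (-3, -6, 1, -3)
Solving gives a = (-3, 0, -2, -1).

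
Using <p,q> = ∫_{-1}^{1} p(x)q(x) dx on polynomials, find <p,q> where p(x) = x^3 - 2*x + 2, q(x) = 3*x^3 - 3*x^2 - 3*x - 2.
<p,q> = -376/35

Expand the product: p(x)·q(x) = 3*x^6 - 3*x^5 - 9*x^4 + 10*x^3 - 2*x - 4.
∫_{-1}^{1} of each monomial x^k gives [2/(k+1) if k even, 0 if k odd]. Integrating term-by-term (or equivalently evaluating the antiderivative F(x) = 3*x^7/7 - x^6/2 - 9*x^5/5 + 5*x^4/2 - x^2 - 4*x at the endpoints):
  F(1) − F(−1) = -153/35 − (223/35) = -376/35.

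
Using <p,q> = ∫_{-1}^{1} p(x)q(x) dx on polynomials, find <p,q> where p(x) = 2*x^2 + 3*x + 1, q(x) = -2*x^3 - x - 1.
<p,q> = -116/15

Expand the product: p(x)·q(x) = -4*x^5 - 6*x^4 - 4*x^3 - 5*x^2 - 4*x - 1.
∫_{-1}^{1} of each monomial x^k gives [2/(k+1) if k even, 0 if k odd]. Integrating term-by-term (or equivalently evaluating the antiderivative F(x) = -2*x^6/3 - 6*x^5/5 - x^4 - 5*x^3/3 - 2*x^2 - x at the endpoints):
  F(1) − F(−1) = -113/15 − (1/5) = -116/15.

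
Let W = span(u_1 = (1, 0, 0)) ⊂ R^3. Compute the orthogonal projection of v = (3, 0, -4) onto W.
proj_W(v) = (3, 0, 0)

Set up U = [u_1 | ... | u_1] ∈ R^(3×1). The projector onto W = col(U) is P = U (U^T U)^(-1) U^T.
Compute U^T U =
  [1],
and U^T v = (3).
Solve U^T U · c = U^T v for the coefficients: c = (3). The projection is proj_W(v) = U c.
Check: (v - proj_W(v)) · u_1 = 0  (should be 0).
Result: proj_W(v) = (3, 0, 0).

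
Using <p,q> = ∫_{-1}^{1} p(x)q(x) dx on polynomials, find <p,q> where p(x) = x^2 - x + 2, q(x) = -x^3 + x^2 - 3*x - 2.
<p,q> = -26/5

Expand the product: p(x)·q(x) = -x^5 + 2*x^4 - 6*x^3 + 3*x^2 - 4*x - 4.
∫_{-1}^{1} of each monomial x^k gives [2/(k+1) if k even, 0 if k odd]. Integrating term-by-term (or equivalently evaluating the antiderivative F(x) = -x^6/6 + 2*x^5/5 - 3*x^4/2 + x^3 - 2*x^2 - 4*x at the endpoints):
  F(1) − F(−1) = -94/15 − (-16/15) = -26/5.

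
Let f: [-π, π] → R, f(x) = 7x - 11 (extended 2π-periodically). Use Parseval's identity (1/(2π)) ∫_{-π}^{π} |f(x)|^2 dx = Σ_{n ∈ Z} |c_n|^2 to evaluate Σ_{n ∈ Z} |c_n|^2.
Σ |c_n|^2 = 49π^2/3 + 121

Expand and integrate term by term over [-π, π]:
  ∫ (7x)^2 dx = 49·(2π^3/3); ∫ 2·7·(-11)·x dx = 0 (odd integrand); ∫ (-11)^2 dx = 121·2π.
So (1/(2π)) ∫_{-π}^{π} (7x - 11)^2 dx = 49π^2/3 + 121 = 49π^2/3 + 121.
Parseval ⇒ Σ |c_n|^2 = 49π^2/3 + 121.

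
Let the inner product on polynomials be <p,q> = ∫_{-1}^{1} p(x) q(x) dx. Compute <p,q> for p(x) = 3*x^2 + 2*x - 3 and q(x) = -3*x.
<p,q> = -4

Expand the product: p(x)·q(x) = -9*x^3 - 6*x^2 + 9*x.
∫_{-1}^{1} of each monomial x^k gives [2/(k+1) if k even, 0 if k odd]. Integrating term-by-term (or equivalently evaluating the antiderivative F(x) = -9*x^4/4 - 2*x^3 + 9*x^2/2 at the endpoints):
  F(1) − F(−1) = 1/4 − (17/4) = -4.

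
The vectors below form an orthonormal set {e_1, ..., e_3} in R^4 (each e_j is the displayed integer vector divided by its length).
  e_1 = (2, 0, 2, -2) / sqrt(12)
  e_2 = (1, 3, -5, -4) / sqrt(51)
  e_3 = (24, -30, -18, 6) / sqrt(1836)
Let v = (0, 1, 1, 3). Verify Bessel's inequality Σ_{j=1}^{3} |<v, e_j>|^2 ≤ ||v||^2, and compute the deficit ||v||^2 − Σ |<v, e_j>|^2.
Σ |<v, e_j>|^2 = 17/3; ||v||^2 = 11; deficit = 16/3

Write each e_j = u_j / sqrt(<u_j, u_j>) where u_j is the displayed integer vector. Then <v, e_j> = <v, u_j> / sqrt(<u_j, u_j>), so |<v, e_j>|^2 = <v, u_j>^2 / <u_j, u_j>.
Coefficients: <v, e_1> = -4/sqrt(12), <v, e_2> = -14/sqrt(51), <v, e_3> = -30/sqrt(1836).
Square and sum: Σ |<v, e_j>|^2 = 17/3.
Compute ||v||^2 = v·v = 11.
Deficit = 11 − 17/3 = 16/3 ≥ 0, confirming Bessel's inequality. (The deficit equals ||v − Σ <v,e_j> e_j||^2, the squared distance from v to span{e_j}.)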